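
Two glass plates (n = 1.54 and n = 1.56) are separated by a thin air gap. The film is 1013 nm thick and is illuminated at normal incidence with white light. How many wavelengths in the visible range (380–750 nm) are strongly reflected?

2

Ray reflecting at the top interface goes from n = 1.54 toward n = 1.0: no phase shift.
At the lower boundary (n = 1.0 to n = 1.56) the reflected ray undergoes a half-wave phase shift.
The two reflections differ by half a wavelength.
For maximum reflection here: 2 n t = (m + ½) λ.
λ = 2 n t / (m + ½) = 2026 / (m + ½) nm.
m=2: 810 nm (IR); m=3: 579 nm (visible); m=4: 450 nm (visible); m=5: 368 nm (UV).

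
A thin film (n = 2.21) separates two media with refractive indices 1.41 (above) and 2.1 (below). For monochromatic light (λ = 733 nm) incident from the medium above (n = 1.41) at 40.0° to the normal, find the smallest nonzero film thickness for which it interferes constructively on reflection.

Ray reflecting at the top interface goes from n = 1.41 toward n = 2.21: a half-wave phase shift.
Bottom surface (2.21 → 2.1): reflection off a lower-index medium gives no phase shift.
Exactly one π shift → a net half-wave offset.
With one net inversion, constructive interference in reflection requires 2 n t cos θ_r = (m + ½) λ.
Snell's law: 1.41 sin 40.0° = 2.21 sin θ_r → sin θ_r = 0.410, cos θ_r = 0.912.
Minimum at m = 0: t = λ / (4 n cos θ_r) = 733 / (4 × 2.21 × 0.912) = 90.9 nm.

90.9 nm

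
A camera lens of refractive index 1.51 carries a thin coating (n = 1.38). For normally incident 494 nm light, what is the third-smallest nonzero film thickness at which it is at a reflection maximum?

Ray reflecting at the top interface goes from n = 1.0 toward n = 1.38: a half-wave phase shift.
Bottom surface (1.38 → 1.51): reflection off a higher-index medium gives a half-wave phase shift.
The two reflections carry the same phase change, so no net offset.
With no net inversion, constructive interference in reflection requires 2 n t = m λ.
The third-smallest nonzero thickness corresponds to m = 3: t = m λ / (2 n) = 3.00 × 494 / (2 × 1.38) = 537 nm.

537 nm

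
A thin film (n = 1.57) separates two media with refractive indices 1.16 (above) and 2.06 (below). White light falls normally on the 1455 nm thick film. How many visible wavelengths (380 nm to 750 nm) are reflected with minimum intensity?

Top surface (1.16 → 1.57): reflection off a higher-index medium gives a half-wave phase shift.
At the lower boundary (n = 1.57 to n = 2.06) the reflected ray undergoes a half-wave phase shift.
Zero or two π shifts → no net half-wave offset.
With no net inversion, destructive interference in reflection requires 2 n t = (m + ½) λ.
λ = 2 n t / (m + ½) = 4569 / (m + ½) nm.
m=5: 831 nm (IR); m=6: 703 nm (visible); m=7: 609 nm (visible); m=8: 537 nm (visible); m=9: 481 nm (visible); m=10: 435 nm (visible); m=11: 397 nm (visible); m=12: 365 nm (UV).

6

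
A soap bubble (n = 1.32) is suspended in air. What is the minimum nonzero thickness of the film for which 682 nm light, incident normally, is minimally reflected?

Ray reflecting at the top interface goes from n = 1.0 toward n = 1.32: a half-wave phase shift.
Bottom surface (1.32 → 1.0): reflection off a lower-index medium gives no phase shift.
Exactly one π shift → a net half-wave offset.
With one net inversion, destructive interference in reflection requires 2 n t = m λ.
Minimum nonzero at m = 1: t = λ / (2 n) = 682 / (2 × 1.32) = 258 nm.

258 nm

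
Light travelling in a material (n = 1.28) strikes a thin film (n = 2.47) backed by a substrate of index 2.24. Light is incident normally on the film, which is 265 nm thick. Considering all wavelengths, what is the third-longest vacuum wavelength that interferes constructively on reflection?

Top surface (1.28 → 2.47): reflection off a higher-index medium gives a half-wave phase shift.
At the lower boundary (n = 2.47 to n = 2.24) the reflected ray undergoes no phase shift.
Exactly one π shift → a net half-wave offset.
With one net inversion, constructive interference in reflection requires 2 n t = (m + ½) λ.
λ = 2 n t / (m + ½). The third-longest wavelength is m = 2: λ = 2 × 2.47 × 265 / 2.50 = 524 nm.

524 nm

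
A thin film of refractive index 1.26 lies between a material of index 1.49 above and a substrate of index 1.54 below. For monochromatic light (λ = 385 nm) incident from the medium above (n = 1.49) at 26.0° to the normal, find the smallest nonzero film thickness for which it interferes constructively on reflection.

89.3 nm

Ray reflecting at the top interface goes from n = 1.49 toward n = 1.26: no phase shift.
Ray reflecting at the bottom interface goes from n = 1.26 toward n = 1.54: a half-wave phase shift.
The two reflections differ by half a wavelength.
For strong reflection here: 2 n t cos θ_r = (m + ½) λ.
Snell's law: 1.49 sin 26.0° = 1.26 sin θ_r → sin θ_r = 0.518, cos θ_r = 0.855.
Minimum at m = 0: t = λ / (4 n cos θ_r) = 385 / (4 × 1.26 × 0.855) = 89.3 nm.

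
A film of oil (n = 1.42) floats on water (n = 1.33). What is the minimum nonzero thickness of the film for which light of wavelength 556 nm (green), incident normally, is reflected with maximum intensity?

At the upper boundary (n = 1.0 to n = 1.42) the reflected ray undergoes a half-wave phase shift.
At the lower boundary (n = 1.42 to n = 1.33) the reflected ray undergoes no phase shift.
Net: one phase inversion between the two reflected rays.
So the condition for constructive reflection is 2 n t = (m + ½) λ.
Minimum at m = 0: t = λ / (4 n) = 556 / (4 × 1.42) = 97.9 nm.

97.9 nm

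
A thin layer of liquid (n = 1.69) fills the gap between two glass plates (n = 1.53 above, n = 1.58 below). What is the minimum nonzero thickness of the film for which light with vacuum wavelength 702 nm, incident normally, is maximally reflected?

104 nm

At the upper boundary (n = 1.53 to n = 1.69) the reflected ray undergoes a half-wave phase shift.
At the lower boundary (n = 1.69 to n = 1.58) the reflected ray undergoes no phase shift.
The two reflections differ by half a wavelength.
So the condition for constructive reflection is 2 n t = (m + ½) λ.
Minimum at m = 0: t = λ / (4 n) = 702 / (4 × 1.69) = 104 nm.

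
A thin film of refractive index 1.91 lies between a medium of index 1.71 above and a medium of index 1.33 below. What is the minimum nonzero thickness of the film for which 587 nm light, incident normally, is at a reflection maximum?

76.8 nm

Ray reflecting at the top interface goes from n = 1.71 toward n = 1.91: a half-wave phase shift.
At the lower boundary (n = 1.91 to n = 1.33) the reflected ray undergoes no phase shift.
The two reflections differ by half a wavelength.
For bright reflection here: 2 n t = (m + ½) λ.
Minimum at m = 0: t = λ / (4 n) = 587 / (4 × 1.91) = 76.8 nm.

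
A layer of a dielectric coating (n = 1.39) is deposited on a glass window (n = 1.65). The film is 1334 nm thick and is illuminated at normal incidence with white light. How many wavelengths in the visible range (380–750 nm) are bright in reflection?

Ray reflecting at the top interface goes from n = 1.0 toward n = 1.39: a half-wave phase shift.
Bottom surface (1.39 → 1.65): reflection off a higher-index medium gives a half-wave phase shift.
Zero or two π shifts → no net half-wave offset.
With no net inversion, constructive interference in reflection requires 2 n t = m λ.
λ = 2 n t / m = 3709 / m nm.
m=4: 927 nm (IR); m=5: 742 nm (visible); m=6: 618 nm (visible); m=7: 530 nm (visible); m=8: 464 nm (visible); m=9: 412 nm (visible); m=10: 371 nm (UV).

5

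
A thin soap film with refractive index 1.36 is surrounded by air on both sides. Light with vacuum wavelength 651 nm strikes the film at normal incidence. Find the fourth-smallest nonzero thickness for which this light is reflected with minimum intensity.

At the upper boundary (n = 1.0 to n = 1.36) the reflected ray undergoes a half-wave phase shift.
At the lower boundary (n = 1.36 to n = 1.0) the reflected ray undergoes no phase shift.
Exactly one π shift → a net half-wave offset.
With one net inversion, destructive interference in reflection requires 2 n t = m λ.
The fourth-smallest nonzero thickness corresponds to m = 4: t = m λ / (2 n) = 4.00 × 651 / (2 × 1.36) = 957 nm.

957 nm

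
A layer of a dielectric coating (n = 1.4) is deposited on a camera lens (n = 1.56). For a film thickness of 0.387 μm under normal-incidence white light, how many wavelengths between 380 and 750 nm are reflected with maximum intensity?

At the upper boundary (n = 1.0 to n = 1.4) the reflected ray undergoes a half-wave phase shift.
Bottom surface (1.4 → 1.56): reflection off a higher-index medium gives a half-wave phase shift.
Net: no relative phase inversion (both shifts match).
For maximum reflection here: 2 n t = m λ.
λ = 2 n t / m = 1084 / m nm.
m=1: 1084 nm (IR); m=2: 542 nm (visible); m=3: 361 nm (UV).

1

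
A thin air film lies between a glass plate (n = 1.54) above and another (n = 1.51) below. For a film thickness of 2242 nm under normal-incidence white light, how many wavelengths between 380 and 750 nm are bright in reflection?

6

Ray reflecting at the top interface goes from n = 1.54 toward n = 1.0: no phase shift.
Ray reflecting at the bottom interface goes from n = 1.0 toward n = 1.51: a half-wave phase shift.
The two reflections differ by half a wavelength.
So the condition for constructive reflection is 2 n t = (m + ½) λ.
λ = 2 n t / (m + ½) = 4484 / (m + ½) nm.
m=5: 815 nm (IR); m=6: 690 nm (visible); m=7: 598 nm (visible); m=8: 528 nm (visible); m=9: 472 nm (visible); m=10: 427 nm (visible); m=11: 390 nm (visible); m=12: 359 nm (UV).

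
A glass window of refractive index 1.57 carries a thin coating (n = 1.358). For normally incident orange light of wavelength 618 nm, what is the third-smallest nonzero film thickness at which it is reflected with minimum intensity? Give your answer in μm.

Top surface (1.0 → 1.358): reflection off a higher-index medium gives a half-wave phase shift.
At the lower boundary (n = 1.358 to n = 1.57) the reflected ray undergoes a half-wave phase shift.
Net: no relative phase inversion (both shifts match).
With no net inversion, destructive interference in reflection requires 2 n t = (m + ½) λ.
The third-smallest nonzero thickness corresponds to m = 2: t = (m + ½) λ / (2 n) = 2.50 × 618 / (2 × 1.358) = 569 nm.

0.569 μm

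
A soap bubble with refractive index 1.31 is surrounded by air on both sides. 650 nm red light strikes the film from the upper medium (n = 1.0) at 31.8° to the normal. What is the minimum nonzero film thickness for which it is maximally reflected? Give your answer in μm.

0.135 μm

Ray reflecting at the top interface goes from n = 1.0 toward n = 1.31: a half-wave phase shift.
Ray reflecting at the bottom interface goes from n = 1.31 toward n = 1.0: no phase shift.
The two reflections differ by half a wavelength.
With one net inversion, constructive interference in reflection requires 2 n t cos θ_r = (m + ½) λ.
Snell's law: 1.0 sin 31.8° = 1.31 sin θ_r → sin θ_r = 0.402, cos θ_r = 0.916.
Minimum at m = 0: t = λ / (4 n cos θ_r) = 650 / (4 × 1.31 × 0.916) = 135 nm.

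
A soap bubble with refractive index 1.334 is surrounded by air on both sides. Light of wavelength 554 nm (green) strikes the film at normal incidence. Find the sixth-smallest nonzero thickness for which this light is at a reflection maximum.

Top surface (1.0 → 1.334): reflection off a higher-index medium gives a half-wave phase shift.
At the lower boundary (n = 1.334 to n = 1.0) the reflected ray undergoes no phase shift.
The two reflections differ by half a wavelength.
With one net inversion, constructive interference in reflection requires 2 n t = (m + ½) λ.
The sixth-smallest nonzero thickness corresponds to m = 5: t = (m + ½) λ / (2 n) = 5.50 × 554 / (2 × 1.334) = 1142 nm.

1142 nm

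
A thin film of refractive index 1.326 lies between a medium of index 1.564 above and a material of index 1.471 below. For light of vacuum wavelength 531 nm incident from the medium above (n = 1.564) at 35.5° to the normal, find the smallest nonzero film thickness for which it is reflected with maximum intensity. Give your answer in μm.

At the upper boundary (n = 1.564 to n = 1.326) the reflected ray undergoes no phase shift.
Bottom surface (1.326 → 1.471): reflection off a higher-index medium gives a half-wave phase shift.
Net: one phase inversion between the two reflected rays.
With one net inversion, constructive interference in reflection requires 2 n t cos θ_r = (m + ½) λ.
Snell's law: 1.564 sin 35.5° = 1.326 sin θ_r → sin θ_r = 0.685, cos θ_r = 0.729.
Minimum at m = 0: t = λ / (4 n cos θ_r) = 531 / (4 × 1.326 × 0.729) = 137 nm.

0.137 μm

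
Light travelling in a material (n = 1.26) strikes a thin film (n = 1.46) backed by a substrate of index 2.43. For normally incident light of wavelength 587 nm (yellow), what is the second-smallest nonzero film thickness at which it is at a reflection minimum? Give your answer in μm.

Ray reflecting at the top interface goes from n = 1.26 toward n = 1.46: a half-wave phase shift.
At the lower boundary (n = 1.46 to n = 2.43) the reflected ray undergoes a half-wave phase shift.
Zero or two π shifts → no net half-wave offset.
With no net inversion, destructive interference in reflection requires 2 n t = (m + ½) λ.
The second-smallest nonzero thickness corresponds to m = 1: t = (m + ½) λ / (2 n) = 1.50 × 587 / (2 × 1.46) = 302 nm.

0.302 μm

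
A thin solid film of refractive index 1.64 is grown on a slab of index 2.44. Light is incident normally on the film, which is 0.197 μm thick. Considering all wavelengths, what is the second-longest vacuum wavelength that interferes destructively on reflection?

431 nm

Ray reflecting at the top interface goes from n = 1.0 toward n = 1.64: a half-wave phase shift.
Ray reflecting at the bottom interface goes from n = 1.64 toward n = 2.44: a half-wave phase shift.
Net: no relative phase inversion (both shifts match).
With no net inversion, destructive interference in reflection requires 2 n t = (m + ½) λ.
λ = 2 n t / (m + ½). The second-longest wavelength is m = 1: λ = 2 × 1.64 × 197 / 1.50 = 431 nm.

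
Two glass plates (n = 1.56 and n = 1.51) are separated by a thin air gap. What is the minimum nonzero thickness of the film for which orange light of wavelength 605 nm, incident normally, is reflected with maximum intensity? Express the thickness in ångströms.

1513 Å

Top surface (1.56 → 1.0): reflection off a lower-index medium gives no phase shift.
Bottom surface (1.0 → 1.51): reflection off a higher-index medium gives a half-wave phase shift.
Net: one phase inversion between the two reflected rays.
So the condition for constructive reflection is 2 n t = (m + ½) λ.
Minimum at m = 0: t = λ / (4 n) = 605 / (4 × 1.0) = 151 nm.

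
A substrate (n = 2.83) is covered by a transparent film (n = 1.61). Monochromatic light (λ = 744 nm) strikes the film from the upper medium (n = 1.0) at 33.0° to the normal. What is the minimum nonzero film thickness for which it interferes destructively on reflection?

123 nm

At the upper boundary (n = 1.0 to n = 1.61) the reflected ray undergoes a half-wave phase shift.
Ray reflecting at the bottom interface goes from n = 1.61 toward n = 2.83: a half-wave phase shift.
Net: no relative phase inversion (both shifts match).
With no net inversion, destructive interference in reflection requires 2 n t cos θ_r = (m + ½) λ.
Snell's law: 1.0 sin 33.0° = 1.61 sin θ_r → sin θ_r = 0.338, cos θ_r = 0.941.
Minimum at m = 0: t = λ / (4 n cos θ_r) = 744 / (4 × 1.61 × 0.941) = 123 nm.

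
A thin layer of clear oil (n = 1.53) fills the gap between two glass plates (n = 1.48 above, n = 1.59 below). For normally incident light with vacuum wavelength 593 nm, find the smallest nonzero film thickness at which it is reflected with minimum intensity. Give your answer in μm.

0.0969 μm

Top surface (1.48 → 1.53): reflection off a higher-index medium gives a half-wave phase shift.
Ray reflecting at the bottom interface goes from n = 1.53 toward n = 1.59: a half-wave phase shift.
The two reflections carry the same phase change, so no net offset.
With no net inversion, destructive interference in reflection requires 2 n t = (m + ½) λ.
Minimum at m = 0: t = λ / (4 n) = 593 / (4 × 1.53) = 96.9 nm.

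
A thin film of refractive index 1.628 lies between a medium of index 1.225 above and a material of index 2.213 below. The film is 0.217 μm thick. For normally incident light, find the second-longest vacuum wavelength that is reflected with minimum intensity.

Ray reflecting at the top interface goes from n = 1.225 toward n = 1.628: a half-wave phase shift.
Bottom surface (1.628 → 2.213): reflection off a higher-index medium gives a half-wave phase shift.
Zero or two π shifts → no net half-wave offset.
With no net inversion, destructive interference in reflection requires 2 n t = (m + ½) λ.
λ = 2 n t / (m + ½). The second-longest wavelength is m = 1: λ = 2 × 1.628 × 217 / 1.50 = 471 nm.

471 nm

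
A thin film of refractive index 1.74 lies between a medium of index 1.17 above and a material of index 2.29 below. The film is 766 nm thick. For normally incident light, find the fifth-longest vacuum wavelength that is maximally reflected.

Top surface (1.17 → 1.74): reflection off a higher-index medium gives a half-wave phase shift.
Ray reflecting at the bottom interface goes from n = 1.74 toward n = 2.29: a half-wave phase shift.
Net: no relative phase inversion (both shifts match).
So the condition for constructive reflection is 2 n t = m λ.
λ = 2 n t / m. The fifth-longest wavelength is m = 5: λ = 2 × 1.74 × 766 / 5.00 = 533 nm.

533 nm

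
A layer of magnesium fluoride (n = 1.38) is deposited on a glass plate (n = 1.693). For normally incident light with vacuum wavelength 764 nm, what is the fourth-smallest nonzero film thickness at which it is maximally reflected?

1107 nm

Ray reflecting at the top interface goes from n = 1.0 toward n = 1.38: a half-wave phase shift.
Bottom surface (1.38 → 1.693): reflection off a higher-index medium gives a half-wave phase shift.
Zero or two π shifts → no net half-wave offset.
For strong reflection here: 2 n t = m λ.
The fourth-smallest nonzero thickness corresponds to m = 4: t = m λ / (2 n) = 4.00 × 764 / (2 × 1.38) = 1107 nm.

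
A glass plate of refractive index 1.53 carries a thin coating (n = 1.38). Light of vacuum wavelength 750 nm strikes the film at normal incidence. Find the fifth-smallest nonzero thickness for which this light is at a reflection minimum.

At the upper boundary (n = 1.0 to n = 1.38) the reflected ray undergoes a half-wave phase shift.
Ray reflecting at the bottom interface goes from n = 1.38 toward n = 1.53: a half-wave phase shift.
Zero or two π shifts → no net half-wave offset.
So the condition for destructive reflection is 2 n t = (m + ½) λ.
The fifth-smallest nonzero thickness corresponds to m = 4: t = (m + ½) λ / (2 n) = 4.50 × 750 / (2 × 1.38) = 1223 nm.

1223 nm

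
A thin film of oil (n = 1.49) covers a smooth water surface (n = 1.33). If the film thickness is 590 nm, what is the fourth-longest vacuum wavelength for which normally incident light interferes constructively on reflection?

Top surface (1.0 → 1.49): reflection off a higher-index medium gives a half-wave phase shift.
Ray reflecting at the bottom interface goes from n = 1.49 toward n = 1.33: no phase shift.
Exactly one π shift → a net half-wave offset.
So the condition for constructive reflection is 2 n t = (m + ½) λ.
λ = 2 n t / (m + ½). The fourth-longest wavelength is m = 3: λ = 2 × 1.49 × 590 / 3.50 = 502 nm.

502 nm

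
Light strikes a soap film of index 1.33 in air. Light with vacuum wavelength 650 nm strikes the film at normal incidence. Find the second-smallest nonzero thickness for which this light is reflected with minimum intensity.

489 nm

At the upper boundary (n = 1.0 to n = 1.33) the reflected ray undergoes a half-wave phase shift.
Bottom surface (1.33 → 1.0): reflection off a lower-index medium gives no phase shift.
Net: one phase inversion between the two reflected rays.
For weak reflection here: 2 n t = m λ.
The second-smallest nonzero thickness corresponds to m = 2: t = m λ / (2 n) = 2.00 × 650 / (2 × 1.33) = 489 nm.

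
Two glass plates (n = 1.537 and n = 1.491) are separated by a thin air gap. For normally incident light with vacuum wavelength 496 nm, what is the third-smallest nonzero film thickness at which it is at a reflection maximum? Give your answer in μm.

0.620 μm

Ray reflecting at the top interface goes from n = 1.537 toward n = 1.0: no phase shift.
At the lower boundary (n = 1.0 to n = 1.491) the reflected ray undergoes a half-wave phase shift.
Exactly one π shift → a net half-wave offset.
With one net inversion, constructive interference in reflection requires 2 n t = (m + ½) λ.
The third-smallest nonzero thickness corresponds to m = 2: t = (m + ½) λ / (2 n) = 2.50 × 496 / (2 × 1.0) = 620 nm.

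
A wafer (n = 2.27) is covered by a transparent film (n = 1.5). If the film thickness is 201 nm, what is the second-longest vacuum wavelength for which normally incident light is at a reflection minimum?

402 nm

Ray reflecting at the top interface goes from n = 1.0 toward n = 1.5: a half-wave phase shift.
At the lower boundary (n = 1.5 to n = 2.27) the reflected ray undergoes a half-wave phase shift.
Zero or two π shifts → no net half-wave offset.
With no net inversion, destructive interference in reflection requires 2 n t = (m + ½) λ.
λ = 2 n t / (m + ½). The second-longest wavelength is m = 1: λ = 2 × 1.5 × 201 / 1.50 = 402 nm.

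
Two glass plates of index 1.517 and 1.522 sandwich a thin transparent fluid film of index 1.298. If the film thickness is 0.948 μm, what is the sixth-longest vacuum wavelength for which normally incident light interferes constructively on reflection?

Top surface (1.517 → 1.298): reflection off a lower-index medium gives no phase shift.
Ray reflecting at the bottom interface goes from n = 1.298 toward n = 1.522: a half-wave phase shift.
Net: one phase inversion between the two reflected rays.
So the condition for constructive reflection is 2 n t = (m + ½) λ.
λ = 2 n t / (m + ½). The sixth-longest wavelength is m = 5: λ = 2 × 1.298 × 948 / 5.50 = 447 nm.

447 nm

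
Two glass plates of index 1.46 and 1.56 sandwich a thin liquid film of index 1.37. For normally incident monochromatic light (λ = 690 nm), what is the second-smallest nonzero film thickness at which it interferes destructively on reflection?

504 nm

Top surface (1.46 → 1.37): reflection off a lower-index medium gives no phase shift.
At the lower boundary (n = 1.37 to n = 1.56) the reflected ray undergoes a half-wave phase shift.
The two reflections differ by half a wavelength.
For dark reflection here: 2 n t = m λ.
The second-smallest nonzero thickness corresponds to m = 2: t = m λ / (2 n) = 2.00 × 690 / (2 × 1.37) = 504 nm.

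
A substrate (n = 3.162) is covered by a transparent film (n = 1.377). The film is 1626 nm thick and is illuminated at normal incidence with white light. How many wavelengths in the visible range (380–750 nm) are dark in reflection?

6

Top surface (1.0 → 1.377): reflection off a higher-index medium gives a half-wave phase shift.
Ray reflecting at the bottom interface goes from n = 1.377 toward n = 3.162: a half-wave phase shift.
Zero or two π shifts → no net half-wave offset.
With no net inversion, destructive interference in reflection requires 2 n t = (m + ½) λ.
λ = 2 n t / (m + ½) = 4478 / (m + ½) nm.
m=5: 814 nm (IR); m=6: 689 nm (visible); m=7: 597 nm (visible); m=8: 527 nm (visible); m=9: 471 nm (visible); m=10: 426 nm (visible); m=11: 389 nm (visible); m=12: 358 nm (UV).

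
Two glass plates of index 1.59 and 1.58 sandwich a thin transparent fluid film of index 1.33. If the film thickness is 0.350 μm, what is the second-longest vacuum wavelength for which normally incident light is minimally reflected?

Ray reflecting at the top interface goes from n = 1.59 toward n = 1.33: no phase shift.
At the lower boundary (n = 1.33 to n = 1.58) the reflected ray undergoes a half-wave phase shift.
Net: one phase inversion between the two reflected rays.
So the condition for destructive reflection is 2 n t = m λ.
λ = 2 n t / m. The second-longest wavelength is m = 2: λ = 2 × 1.33 × 350 / 2.00 = 466 nm.

466 nm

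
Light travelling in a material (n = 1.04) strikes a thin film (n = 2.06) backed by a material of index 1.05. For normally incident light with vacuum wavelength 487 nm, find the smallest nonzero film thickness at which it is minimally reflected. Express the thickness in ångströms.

At the upper boundary (n = 1.04 to n = 2.06) the reflected ray undergoes a half-wave phase shift.
At the lower boundary (n = 2.06 to n = 1.05) the reflected ray undergoes no phase shift.
Net: one phase inversion between the two reflected rays.
For dark reflection here: 2 n t = m λ.
Minimum nonzero at m = 1: t = λ / (2 n) = 487 / (2 × 2.06) = 118 nm.

1182 Å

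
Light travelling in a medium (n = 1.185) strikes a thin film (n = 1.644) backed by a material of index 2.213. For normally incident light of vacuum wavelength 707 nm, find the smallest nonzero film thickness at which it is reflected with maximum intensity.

Top surface (1.185 → 1.644): reflection off a higher-index medium gives a half-wave phase shift.
At the lower boundary (n = 1.644 to n = 2.213) the reflected ray undergoes a half-wave phase shift.
Zero or two π shifts → no net half-wave offset.
For maximum reflection here: 2 n t = m λ.
Minimum nonzero at m = 1: t = λ / (2 n) = 707 / (2 × 1.644) = 215 nm.

215 nm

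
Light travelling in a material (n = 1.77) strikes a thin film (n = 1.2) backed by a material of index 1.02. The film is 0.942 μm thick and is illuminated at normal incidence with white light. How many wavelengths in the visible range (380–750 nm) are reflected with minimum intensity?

3

At the upper boundary (n = 1.77 to n = 1.2) the reflected ray undergoes no phase shift.
Bottom surface (1.2 → 1.02): reflection off a lower-index medium gives no phase shift.
Net: no relative phase inversion (both shifts match).
With no net inversion, destructive interference in reflection requires 2 n t = (m + ½) λ.
λ = 2 n t / (m + ½) = 2261 / (m + ½) nm.
m=2: 904 nm (IR); m=3: 646 nm (visible); m=4: 502 nm (visible); m=5: 411 nm (visible); m=6: 348 nm (UV).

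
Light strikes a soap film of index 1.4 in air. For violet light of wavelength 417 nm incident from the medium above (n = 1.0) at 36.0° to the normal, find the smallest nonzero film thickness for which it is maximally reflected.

Ray reflecting at the top interface goes from n = 1.0 toward n = 1.4: a half-wave phase shift.
Bottom surface (1.4 → 1.0): reflection off a lower-index medium gives no phase shift.
The two reflections differ by half a wavelength.
With one net inversion, constructive interference in reflection requires 2 n t cos θ_r = (m + ½) λ.
Snell's law: 1.0 sin 36.0° = 1.4 sin θ_r → sin θ_r = 0.420, cos θ_r = 0.908.
Minimum at m = 0: t = λ / (4 n cos θ_r) = 417 / (4 × 1.4 × 0.908) = 82.0 nm.

82.0 nm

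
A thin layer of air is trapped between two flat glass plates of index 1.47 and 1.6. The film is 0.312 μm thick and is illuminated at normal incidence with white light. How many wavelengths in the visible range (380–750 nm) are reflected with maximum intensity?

1

At the upper boundary (n = 1.47 to n = 1.0) the reflected ray undergoes no phase shift.
Ray reflecting at the bottom interface goes from n = 1.0 toward n = 1.6: a half-wave phase shift.
The two reflections differ by half a wavelength.
With one net inversion, constructive interference in reflection requires 2 n t = (m + ½) λ.
λ = 2 n t / (m + ½) = 624 / (m + ½) nm.
m=0: 1248 nm (IR); m=1: 416 nm (visible); m=2: 250 nm (UV).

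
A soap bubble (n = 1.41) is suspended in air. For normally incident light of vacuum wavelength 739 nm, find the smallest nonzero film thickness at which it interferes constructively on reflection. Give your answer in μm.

At the upper boundary (n = 1.0 to n = 1.41) the reflected ray undergoes a half-wave phase shift.
At the lower boundary (n = 1.41 to n = 1.0) the reflected ray undergoes no phase shift.
Exactly one π shift → a net half-wave offset.
With one net inversion, constructive interference in reflection requires 2 n t = (m + ½) λ.
Minimum at m = 0: t = λ / (4 n) = 739 / (4 × 1.41) = 131 nm.

0.131 μm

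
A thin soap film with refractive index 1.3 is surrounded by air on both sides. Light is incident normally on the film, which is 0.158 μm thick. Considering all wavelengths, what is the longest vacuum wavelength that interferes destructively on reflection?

411 nm

Top surface (1.0 → 1.3): reflection off a higher-index medium gives a half-wave phase shift.
At the lower boundary (n = 1.3 to n = 1.0) the reflected ray undergoes no phase shift.
Exactly one π shift → a net half-wave offset.
With one net inversion, destructive interference in reflection requires 2 n t = m λ.
λ = 2 n t / m. The longest wavelength is m = 1: λ = 2 × 1.3 × 158 / 1.00 = 411 nm.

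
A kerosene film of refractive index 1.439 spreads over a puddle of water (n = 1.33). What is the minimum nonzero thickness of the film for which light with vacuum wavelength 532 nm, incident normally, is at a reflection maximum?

92.4 nm

At the upper boundary (n = 1.0 to n = 1.439) the reflected ray undergoes a half-wave phase shift.
Bottom surface (1.439 → 1.33): reflection off a lower-index medium gives no phase shift.
Exactly one π shift → a net half-wave offset.
So the condition for constructive reflection is 2 n t = (m + ½) λ.
Minimum at m = 0: t = λ / (4 n) = 532 / (4 × 1.439) = 92.4 nm.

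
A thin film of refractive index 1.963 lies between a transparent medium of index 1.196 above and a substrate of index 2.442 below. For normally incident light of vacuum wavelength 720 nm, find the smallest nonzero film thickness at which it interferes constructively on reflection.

Top surface (1.196 → 1.963): reflection off a higher-index medium gives a half-wave phase shift.
Ray reflecting at the bottom interface goes from n = 1.963 toward n = 2.442: a half-wave phase shift.
The two reflections carry the same phase change, so no net offset.
So the condition for constructive reflection is 2 n t = m λ.
Minimum nonzero at m = 1: t = λ / (2 n) = 720 / (2 × 1.963) = 183 nm.

183 nm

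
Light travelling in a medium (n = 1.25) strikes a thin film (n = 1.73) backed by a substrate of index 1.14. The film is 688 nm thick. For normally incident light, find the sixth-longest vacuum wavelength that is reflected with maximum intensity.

433 nm

Ray reflecting at the top interface goes from n = 1.25 toward n = 1.73: a half-wave phase shift.
Ray reflecting at the bottom interface goes from n = 1.73 toward n = 1.14: no phase shift.
Exactly one π shift → a net half-wave offset.
With one net inversion, constructive interference in reflection requires 2 n t = (m + ½) λ.
λ = 2 n t / (m + ½). The sixth-longest wavelength is m = 5: λ = 2 × 1.73 × 688 / 5.50 = 433 nm.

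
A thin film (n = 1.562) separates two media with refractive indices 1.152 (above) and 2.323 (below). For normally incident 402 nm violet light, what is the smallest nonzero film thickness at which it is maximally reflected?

Top surface (1.152 → 1.562): reflection off a higher-index medium gives a half-wave phase shift.
At the lower boundary (n = 1.562 to n = 2.323) the reflected ray undergoes a half-wave phase shift.
Zero or two π shifts → no net half-wave offset.
So the condition for constructive reflection is 2 n t = m λ.
The smallest nonzero thickness corresponds to m = 1: t = m λ / (2 n) = 1.00 × 402 / (2 × 1.562) = 129 nm.

129 nm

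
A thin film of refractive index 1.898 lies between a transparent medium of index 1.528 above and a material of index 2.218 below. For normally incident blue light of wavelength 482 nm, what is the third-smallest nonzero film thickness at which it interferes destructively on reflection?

Top surface (1.528 → 1.898): reflection off a higher-index medium gives a half-wave phase shift.
Ray reflecting at the bottom interface goes from n = 1.898 toward n = 2.218: a half-wave phase shift.
The two reflections carry the same phase change, so no net offset.
With no net inversion, destructive interference in reflection requires 2 n t = (m + ½) λ.
The third-smallest nonzero thickness corresponds to m = 2: t = (m + ½) λ / (2 n) = 2.50 × 482 / (2 × 1.898) = 317 nm.

317 nm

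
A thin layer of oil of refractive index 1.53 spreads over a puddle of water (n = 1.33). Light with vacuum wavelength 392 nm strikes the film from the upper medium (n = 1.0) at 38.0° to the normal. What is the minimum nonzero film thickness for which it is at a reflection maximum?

70.0 nm

At the upper boundary (n = 1.0 to n = 1.53) the reflected ray undergoes a half-wave phase shift.
Ray reflecting at the bottom interface goes from n = 1.53 toward n = 1.33: no phase shift.
Net: one phase inversion between the two reflected rays.
With one net inversion, constructive interference in reflection requires 2 n t cos θ_r = (m + ½) λ.
Snell's law: 1.0 sin 38.0° = 1.53 sin θ_r → sin θ_r = 0.402, cos θ_r = 0.915.
Minimum at m = 0: t = λ / (4 n cos θ_r) = 392 / (4 × 1.53 × 0.915) = 70.0 nm.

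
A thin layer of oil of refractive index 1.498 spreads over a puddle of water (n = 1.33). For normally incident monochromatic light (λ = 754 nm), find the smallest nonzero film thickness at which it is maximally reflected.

Top surface (1.0 → 1.498): reflection off a higher-index medium gives a half-wave phase shift.
At the lower boundary (n = 1.498 to n = 1.33) the reflected ray undergoes no phase shift.
Exactly one π shift → a net half-wave offset.
So the condition for constructive reflection is 2 n t = (m + ½) λ.
Minimum at m = 0: t = λ / (4 n) = 754 / (4 × 1.498) = 126 nm.

126 nm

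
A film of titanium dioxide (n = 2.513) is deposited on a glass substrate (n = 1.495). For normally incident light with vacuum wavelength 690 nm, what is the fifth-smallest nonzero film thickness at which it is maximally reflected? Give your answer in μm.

0.618 μm

Ray reflecting at the top interface goes from n = 1.0 toward n = 2.513: a half-wave phase shift.
At the lower boundary (n = 2.513 to n = 1.495) the reflected ray undergoes no phase shift.
Exactly one π shift → a net half-wave offset.
With one net inversion, constructive interference in reflection requires 2 n t = (m + ½) λ.
The fifth-smallest nonzero thickness corresponds to m = 4: t = (m + ½) λ / (2 n) = 4.50 × 690 / (2 × 2.513) = 618 nm.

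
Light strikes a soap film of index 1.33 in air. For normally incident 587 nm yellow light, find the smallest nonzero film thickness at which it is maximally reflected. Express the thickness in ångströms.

Ray reflecting at the top interface goes from n = 1.0 toward n = 1.33: a half-wave phase shift.
Ray reflecting at the bottom interface goes from n = 1.33 toward n = 1.0: no phase shift.
The two reflections differ by half a wavelength.
With one net inversion, constructive interference in reflection requires 2 n t = (m + ½) λ.
Minimum at m = 0: t = λ / (4 n) = 587 / (4 × 1.33) = 110 nm.

1103 Å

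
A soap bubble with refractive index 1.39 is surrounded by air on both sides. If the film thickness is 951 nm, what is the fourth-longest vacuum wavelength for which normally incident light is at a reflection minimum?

661 nm

Ray reflecting at the top interface goes from n = 1.0 toward n = 1.39: a half-wave phase shift.
Ray reflecting at the bottom interface goes from n = 1.39 toward n = 1.0: no phase shift.
The two reflections differ by half a wavelength.
For dark reflection here: 2 n t = m λ.
λ = 2 n t / m. The fourth-longest wavelength is m = 4: λ = 2 × 1.39 × 951 / 4.00 = 661 nm.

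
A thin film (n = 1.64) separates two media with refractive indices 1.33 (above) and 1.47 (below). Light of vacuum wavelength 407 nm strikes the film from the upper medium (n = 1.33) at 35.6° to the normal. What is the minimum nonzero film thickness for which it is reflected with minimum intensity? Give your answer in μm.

Top surface (1.33 → 1.64): reflection off a higher-index medium gives a half-wave phase shift.
At the lower boundary (n = 1.64 to n = 1.47) the reflected ray undergoes no phase shift.
Net: one phase inversion between the two reflected rays.
With one net inversion, destructive interference in reflection requires 2 n t cos θ_r = m λ.
Snell's law: 1.33 sin 35.6° = 1.64 sin θ_r → sin θ_r = 0.472, cos θ_r = 0.882.
Minimum nonzero at m = 1: t = λ / (2 n cos θ_r) = 407 / (2 × 1.64 × 0.882) = 141 nm.

0.141 μm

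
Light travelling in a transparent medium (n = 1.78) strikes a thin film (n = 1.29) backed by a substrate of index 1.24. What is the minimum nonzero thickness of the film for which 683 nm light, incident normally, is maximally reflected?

265 nm

At the upper boundary (n = 1.78 to n = 1.29) the reflected ray undergoes no phase shift.
Ray reflecting at the bottom interface goes from n = 1.29 toward n = 1.24: no phase shift.
The two reflections carry the same phase change, so no net offset.
So the condition for constructive reflection is 2 n t = m λ.
Minimum nonzero at m = 1: t = λ / (2 n) = 683 / (2 × 1.29) = 265 nm.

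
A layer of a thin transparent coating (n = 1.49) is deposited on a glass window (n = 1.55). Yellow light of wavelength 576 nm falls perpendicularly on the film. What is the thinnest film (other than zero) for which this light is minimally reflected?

96.6 nm

Top surface (1.0 → 1.49): reflection off a higher-index medium gives a half-wave phase shift.
Bottom surface (1.49 → 1.55): reflection off a higher-index medium gives a half-wave phase shift.
Net: no relative phase inversion (both shifts match).
So the condition for destructive reflection is 2 n t = (m + ½) λ.
Minimum at m = 0: t = λ / (4 n) = 576 / (4 × 1.49) = 96.6 nm.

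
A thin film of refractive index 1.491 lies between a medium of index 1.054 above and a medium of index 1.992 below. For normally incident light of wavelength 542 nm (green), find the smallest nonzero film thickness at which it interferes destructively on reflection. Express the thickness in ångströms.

At the upper boundary (n = 1.054 to n = 1.491) the reflected ray undergoes a half-wave phase shift.
At the lower boundary (n = 1.491 to n = 1.992) the reflected ray undergoes a half-wave phase shift.
Net: no relative phase inversion (both shifts match).
With no net inversion, destructive interference in reflection requires 2 n t = (m + ½) λ.
Minimum at m = 0: t = λ / (4 n) = 542 / (4 × 1.491) = 90.9 nm.

909 Å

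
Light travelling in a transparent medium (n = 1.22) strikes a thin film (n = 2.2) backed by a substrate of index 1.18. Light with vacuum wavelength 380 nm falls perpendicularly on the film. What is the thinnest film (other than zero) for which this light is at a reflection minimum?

86.4 nm

Ray reflecting at the top interface goes from n = 1.22 toward n = 2.2: a half-wave phase shift.
Ray reflecting at the bottom interface goes from n = 2.2 toward n = 1.18: no phase shift.
The two reflections differ by half a wavelength.
So the condition for destructive reflection is 2 n t = m λ.
Minimum nonzero at m = 1: t = λ / (2 n) = 380 / (2 × 2.2) = 86.4 nm.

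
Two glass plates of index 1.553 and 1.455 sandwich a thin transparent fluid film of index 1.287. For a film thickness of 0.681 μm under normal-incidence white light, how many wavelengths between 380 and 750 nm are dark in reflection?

2

Top surface (1.553 → 1.287): reflection off a lower-index medium gives no phase shift.
Ray reflecting at the bottom interface goes from n = 1.287 toward n = 1.455: a half-wave phase shift.
The two reflections differ by half a wavelength.
For weak reflection here: 2 n t = m λ.
λ = 2 n t / m = 1753 / m nm.
m=2: 876 nm (IR); m=3: 584 nm (visible); m=4: 438 nm (visible); m=5: 351 nm (UV).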